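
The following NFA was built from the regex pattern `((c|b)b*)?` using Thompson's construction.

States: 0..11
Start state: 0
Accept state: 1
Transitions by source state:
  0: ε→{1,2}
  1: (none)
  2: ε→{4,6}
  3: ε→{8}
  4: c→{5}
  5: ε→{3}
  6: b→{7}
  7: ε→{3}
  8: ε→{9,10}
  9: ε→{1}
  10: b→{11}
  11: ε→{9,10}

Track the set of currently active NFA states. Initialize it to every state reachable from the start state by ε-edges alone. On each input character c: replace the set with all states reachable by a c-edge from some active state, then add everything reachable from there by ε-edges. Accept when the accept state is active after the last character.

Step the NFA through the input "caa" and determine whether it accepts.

Answer: REJECT

Derivation:
initial (ε-close {0}): {0,1,2,4,6}
'c' @ 1: {1,3,5,8,9,10}  (accept∈set)
'a' @ 2: {}  — dead — no transitions
rest 'a' ignored (set empty)
final: {}; accept 1 not in set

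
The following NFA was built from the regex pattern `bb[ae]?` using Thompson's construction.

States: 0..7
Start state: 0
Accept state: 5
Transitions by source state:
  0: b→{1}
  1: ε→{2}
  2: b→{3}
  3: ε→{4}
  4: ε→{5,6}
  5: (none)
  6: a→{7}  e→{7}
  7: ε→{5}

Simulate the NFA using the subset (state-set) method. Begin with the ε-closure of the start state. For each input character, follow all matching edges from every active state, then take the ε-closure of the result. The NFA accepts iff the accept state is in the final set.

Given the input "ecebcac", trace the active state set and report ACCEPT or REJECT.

initial (ε-close {0}): {0}
'e' @ 1: {}  — no active states
rest 'cebcac' ignored (set empty)
after full input: {}  (accept=5 not in)

Answer: REJECT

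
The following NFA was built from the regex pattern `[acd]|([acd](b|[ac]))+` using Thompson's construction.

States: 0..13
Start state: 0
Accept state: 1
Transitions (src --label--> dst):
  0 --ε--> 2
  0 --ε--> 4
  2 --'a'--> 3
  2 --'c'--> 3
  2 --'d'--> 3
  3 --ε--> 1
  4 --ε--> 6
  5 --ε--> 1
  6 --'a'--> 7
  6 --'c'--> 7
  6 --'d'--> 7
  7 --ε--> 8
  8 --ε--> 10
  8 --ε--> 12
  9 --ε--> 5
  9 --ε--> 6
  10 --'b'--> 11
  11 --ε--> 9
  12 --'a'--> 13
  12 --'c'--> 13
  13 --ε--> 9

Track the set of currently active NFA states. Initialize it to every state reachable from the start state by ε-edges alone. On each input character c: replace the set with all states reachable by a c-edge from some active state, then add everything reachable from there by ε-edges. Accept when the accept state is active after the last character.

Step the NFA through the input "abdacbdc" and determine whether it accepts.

Answer: ACCEPT

Steps:
S₀ = ε-closure({0}) = {0,2,4,6}
'a' @ 1: {1,3,7,8,10,12}  ✓accept
'b' @ 2: {1,5,6,9,11}  ✓accept
'd' @ 3: {7,8,10,12}
'a' @ 4: {1,5,6,9,13}  ✓accept
'c' @ 5: {7,8,10,12}
'b' @ 6: {1,5,6,9,11}  ✓accept
'd' @ 7: {7,8,10,12}
'c' @ 8: {1,5,6,9,13}  ✓accept
after full input: {1,5,6,9,13}  (accept=1 in)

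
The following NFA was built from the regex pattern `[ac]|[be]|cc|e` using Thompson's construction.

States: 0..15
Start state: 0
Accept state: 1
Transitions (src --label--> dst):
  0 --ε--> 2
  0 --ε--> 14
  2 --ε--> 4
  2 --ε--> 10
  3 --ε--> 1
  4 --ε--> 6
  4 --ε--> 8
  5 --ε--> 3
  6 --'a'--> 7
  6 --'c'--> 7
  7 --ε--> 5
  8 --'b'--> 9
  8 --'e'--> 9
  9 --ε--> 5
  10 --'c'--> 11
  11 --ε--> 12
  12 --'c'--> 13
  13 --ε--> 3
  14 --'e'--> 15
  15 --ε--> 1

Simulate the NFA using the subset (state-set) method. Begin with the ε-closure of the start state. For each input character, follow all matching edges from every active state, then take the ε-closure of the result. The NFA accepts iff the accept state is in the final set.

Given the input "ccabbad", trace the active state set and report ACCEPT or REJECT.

Answer: REJECT

Steps:
S₀ = ε-closure({0}) = {0,2,4,6,8,10,14}
'c' @ 1: {1,3,5,7,11,12}  [accepting]
'c' @ 2: {1,3,13}  [accepting]
'a' @ 3: {}  — no active states
rest 'bbad' ignored (set empty)
end set {} — state 1 not in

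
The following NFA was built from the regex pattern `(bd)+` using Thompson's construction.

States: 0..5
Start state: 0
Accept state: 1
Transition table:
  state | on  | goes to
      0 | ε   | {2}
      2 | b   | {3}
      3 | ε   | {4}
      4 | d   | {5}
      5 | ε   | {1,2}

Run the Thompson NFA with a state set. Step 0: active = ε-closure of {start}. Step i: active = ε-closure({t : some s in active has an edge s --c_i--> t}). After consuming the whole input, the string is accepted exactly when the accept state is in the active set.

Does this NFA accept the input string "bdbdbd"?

initial (ε-close {0}): {0,2}
'b' @ 1: {3,4}
'd' @ 2: {1,2,5}  ✓accept
'b' @ 3: {3,4}
'd' @ 4: {1,2,5}  ✓accept
'b' @ 5: {3,4}
'd' @ 6: {1,2,5}  ✓accept
after full input: {1,2,5}  (accept=1 in)

Answer: ACCEPT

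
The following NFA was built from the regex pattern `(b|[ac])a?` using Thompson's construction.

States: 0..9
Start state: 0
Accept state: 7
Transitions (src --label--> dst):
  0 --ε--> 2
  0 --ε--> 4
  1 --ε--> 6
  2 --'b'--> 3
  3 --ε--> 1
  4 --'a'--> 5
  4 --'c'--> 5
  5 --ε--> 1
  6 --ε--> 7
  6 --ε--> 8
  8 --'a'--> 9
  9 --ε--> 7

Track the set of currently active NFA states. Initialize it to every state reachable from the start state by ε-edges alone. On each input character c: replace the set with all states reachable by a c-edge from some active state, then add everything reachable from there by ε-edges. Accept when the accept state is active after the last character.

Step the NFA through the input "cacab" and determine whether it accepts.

initial (ε-close {0}): {0,2,4}
'c' @ 1: {1,5,6,7,8}  [accepting]
'a' @ 2: {7,9}  [accepting]
'c' @ 3: {}  — dead — no transitions
rest 'ab' ignored (set empty)
end set {} — state 7 not in

Answer: REJECT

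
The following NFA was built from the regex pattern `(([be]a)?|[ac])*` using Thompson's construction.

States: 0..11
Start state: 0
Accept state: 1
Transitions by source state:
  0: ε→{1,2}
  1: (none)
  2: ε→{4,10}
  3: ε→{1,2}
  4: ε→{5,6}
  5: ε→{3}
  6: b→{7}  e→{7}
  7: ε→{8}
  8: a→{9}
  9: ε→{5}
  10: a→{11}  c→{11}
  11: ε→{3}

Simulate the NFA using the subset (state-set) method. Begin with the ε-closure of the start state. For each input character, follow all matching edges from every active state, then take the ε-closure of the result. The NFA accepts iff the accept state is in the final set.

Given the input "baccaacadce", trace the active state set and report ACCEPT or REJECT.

Answer: REJECT

Trace:
start: ε-closure({0}) = {0,1,2,3,4,5,6,10}
'b' @ 1: {7,8}
'a' @ 2: {1,2,3,4,5,6,9,10}  ✓accept
'c' @ 3: {1,2,3,4,5,6,10,11}  ✓accept
'c' @ 4: {1,2,3,4,5,6,10,11}  ✓accept
'a' @ 5: {1,2,3,4,5,6,10,11}  ✓accept
'a' @ 6: {1,2,3,4,5,6,10,11}  ✓accept
'c' @ 7: {1,2,3,4,5,6,10,11}  ✓accept
'a' @ 8: {1,2,3,4,5,6,10,11}  ✓accept
'd' @ 9: {}  — no active states
rest 'ce' ignored (set empty)
after full input: {}  (accept=1 not in)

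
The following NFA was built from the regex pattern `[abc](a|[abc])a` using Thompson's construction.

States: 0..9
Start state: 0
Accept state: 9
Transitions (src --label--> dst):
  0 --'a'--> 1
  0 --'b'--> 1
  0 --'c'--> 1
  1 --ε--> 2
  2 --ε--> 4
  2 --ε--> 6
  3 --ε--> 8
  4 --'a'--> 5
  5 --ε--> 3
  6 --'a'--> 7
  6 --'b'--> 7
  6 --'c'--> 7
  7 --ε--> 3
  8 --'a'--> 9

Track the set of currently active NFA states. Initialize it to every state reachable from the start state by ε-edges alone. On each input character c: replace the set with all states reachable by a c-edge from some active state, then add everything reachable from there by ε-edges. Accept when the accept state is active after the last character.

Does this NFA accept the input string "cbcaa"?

Answer: REJECT

Steps:
initial (ε-close {0}): {0}
'c' @ 1: {1,2,4,6}
'b' @ 2: {3,7,8}
'c' @ 3: {}  — state set empty
rest 'aa' ignored (set empty)
after full input: {}  (accept=9 not in)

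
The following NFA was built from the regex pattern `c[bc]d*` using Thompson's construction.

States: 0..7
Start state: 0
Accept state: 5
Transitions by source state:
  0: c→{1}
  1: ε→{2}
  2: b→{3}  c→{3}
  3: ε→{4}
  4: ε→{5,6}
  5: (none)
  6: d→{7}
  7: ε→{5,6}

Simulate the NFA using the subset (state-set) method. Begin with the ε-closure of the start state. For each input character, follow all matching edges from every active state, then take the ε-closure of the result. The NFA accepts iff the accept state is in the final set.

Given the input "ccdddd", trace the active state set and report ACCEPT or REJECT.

Answer: ACCEPT

Derivation:
S₀ = ε-closure({0}) = {0}
'c' @ 1: {1,2}
'c' @ 2: {3,4,5,6}  (accept∈set)
'd' @ 3: {5,6,7}  (accept∈set)
'd' @ 4: {5,6,7}  (accept∈set)
'd' @ 5: {5,6,7}  (accept∈set)
'd' @ 6: {5,6,7}  (accept∈set)
after full input: {5,6,7}  (accept=5 in)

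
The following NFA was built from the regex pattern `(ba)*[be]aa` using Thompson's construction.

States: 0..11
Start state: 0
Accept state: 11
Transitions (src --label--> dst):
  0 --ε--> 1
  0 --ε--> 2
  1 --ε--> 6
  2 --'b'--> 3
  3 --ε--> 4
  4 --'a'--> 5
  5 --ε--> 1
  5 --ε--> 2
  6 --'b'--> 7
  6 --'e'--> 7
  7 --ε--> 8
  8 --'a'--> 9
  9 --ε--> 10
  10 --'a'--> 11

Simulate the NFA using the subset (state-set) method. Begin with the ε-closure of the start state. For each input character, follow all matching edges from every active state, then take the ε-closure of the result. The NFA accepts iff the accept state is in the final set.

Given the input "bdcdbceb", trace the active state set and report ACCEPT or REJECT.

Answer: REJECT

Steps:
initial (ε-close {0}): {0,1,2,6}
'b' @ 1: {3,4,7,8}
'd' @ 2: {}  — state set empty
rest 'cdbceb' ignored (set empty)
after full input: {}  (accept=11 not in)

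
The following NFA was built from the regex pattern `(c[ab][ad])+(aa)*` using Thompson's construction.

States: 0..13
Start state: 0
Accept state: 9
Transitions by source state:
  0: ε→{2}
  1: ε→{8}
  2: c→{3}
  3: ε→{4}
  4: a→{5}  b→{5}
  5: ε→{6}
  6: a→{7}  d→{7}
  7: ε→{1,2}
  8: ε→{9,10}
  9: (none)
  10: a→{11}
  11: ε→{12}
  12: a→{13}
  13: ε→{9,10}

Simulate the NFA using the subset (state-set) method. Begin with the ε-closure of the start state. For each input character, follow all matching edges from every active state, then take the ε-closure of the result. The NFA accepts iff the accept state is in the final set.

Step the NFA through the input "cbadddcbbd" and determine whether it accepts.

initial (ε-close {0}): {0,2}
'c' @ 1: {3,4}
'b' @ 2: {5,6}
'a' @ 3: {1,2,7,8,9,10}  [accepting]
'd' @ 4: {}  — no active states
rest 'ddcbbd' ignored (set empty)
after full input: {}  (accept=9 not in)

Answer: REJECT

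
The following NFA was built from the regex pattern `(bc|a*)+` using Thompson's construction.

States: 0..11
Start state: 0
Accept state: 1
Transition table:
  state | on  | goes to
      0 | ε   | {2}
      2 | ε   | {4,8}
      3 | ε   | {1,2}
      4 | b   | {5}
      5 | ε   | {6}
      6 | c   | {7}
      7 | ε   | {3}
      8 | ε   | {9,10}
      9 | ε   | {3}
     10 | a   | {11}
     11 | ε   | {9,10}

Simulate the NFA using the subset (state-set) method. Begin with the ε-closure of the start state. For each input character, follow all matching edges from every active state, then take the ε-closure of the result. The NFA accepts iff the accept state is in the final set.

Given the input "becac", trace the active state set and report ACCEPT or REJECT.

initial (ε-close {0}): {0,1,2,3,4,8,9,10}
'b' @ 1: {5,6}
'e' @ 2: {}  — no active states
rest 'cac' ignored (set empty)
end set {} — state 1 not in

Answer: REJECT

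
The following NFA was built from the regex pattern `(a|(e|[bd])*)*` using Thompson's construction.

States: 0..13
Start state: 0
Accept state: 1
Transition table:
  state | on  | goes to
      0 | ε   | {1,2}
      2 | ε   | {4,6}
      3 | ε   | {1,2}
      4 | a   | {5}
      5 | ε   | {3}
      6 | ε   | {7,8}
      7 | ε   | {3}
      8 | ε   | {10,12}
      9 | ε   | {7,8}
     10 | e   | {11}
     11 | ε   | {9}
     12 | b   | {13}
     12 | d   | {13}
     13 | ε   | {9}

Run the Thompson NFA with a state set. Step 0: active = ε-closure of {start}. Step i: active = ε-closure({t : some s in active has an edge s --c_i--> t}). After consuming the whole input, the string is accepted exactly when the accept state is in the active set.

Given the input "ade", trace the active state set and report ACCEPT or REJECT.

Answer: ACCEPT

Steps:
initial (ε-close {0}): {0,1,2,3,4,6,7,8,10,12}
'a' @ 1: {1,2,3,4,5,6,7,8,10,12}  ✓accept
'd' @ 2: {1,2,3,4,6,7,8,9,10,12,13}  ✓accept
'e' @ 3: {1,2,3,4,6,7,8,9,10,11,12}  ✓accept
end set {1,2,3,4,6,7,8,9,10,11,12} — state 1 in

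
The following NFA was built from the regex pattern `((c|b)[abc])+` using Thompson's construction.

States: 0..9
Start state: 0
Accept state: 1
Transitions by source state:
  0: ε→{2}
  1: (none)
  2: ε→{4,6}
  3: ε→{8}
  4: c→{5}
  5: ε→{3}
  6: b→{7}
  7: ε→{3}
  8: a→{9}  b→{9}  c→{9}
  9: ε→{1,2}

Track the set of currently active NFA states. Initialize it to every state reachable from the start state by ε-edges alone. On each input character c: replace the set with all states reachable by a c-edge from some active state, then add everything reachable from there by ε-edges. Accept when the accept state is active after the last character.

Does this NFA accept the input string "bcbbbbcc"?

start: ε-closure({0}) = {0,2,4,6}
'b' @ 1: {3,7,8}
'c' @ 2: {1,2,4,6,9}  ✓accept
'b' @ 3: {3,7,8}
'b' @ 4: {1,2,4,6,9}  ✓accept
'b' @ 5: {3,7,8}
'b' @ 6: {1,2,4,6,9}  ✓accept
'c' @ 7: {3,5,8}
'c' @ 8: {1,2,4,6,9}  ✓accept
end set {1,2,4,6,9} — state 1 in

Answer: ACCEPT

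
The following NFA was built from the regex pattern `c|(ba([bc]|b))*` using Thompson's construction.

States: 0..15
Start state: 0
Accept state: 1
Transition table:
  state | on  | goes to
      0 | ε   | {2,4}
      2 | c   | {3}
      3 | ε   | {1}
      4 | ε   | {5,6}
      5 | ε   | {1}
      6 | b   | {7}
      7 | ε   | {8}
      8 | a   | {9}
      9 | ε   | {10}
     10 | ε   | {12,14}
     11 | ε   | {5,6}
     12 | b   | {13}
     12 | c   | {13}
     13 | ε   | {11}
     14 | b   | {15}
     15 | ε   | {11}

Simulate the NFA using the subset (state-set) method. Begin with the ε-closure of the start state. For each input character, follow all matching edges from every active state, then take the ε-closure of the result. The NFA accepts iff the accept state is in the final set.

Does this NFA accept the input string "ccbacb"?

initial (ε-close {0}): {0,1,2,4,5,6}
'c' @ 1: {1,3}  (accept∈set)
'c' @ 2: {}  — dead — no transitions
rest 'bacb' ignored (set empty)
end set {} — state 1 not in

Answer: REJECT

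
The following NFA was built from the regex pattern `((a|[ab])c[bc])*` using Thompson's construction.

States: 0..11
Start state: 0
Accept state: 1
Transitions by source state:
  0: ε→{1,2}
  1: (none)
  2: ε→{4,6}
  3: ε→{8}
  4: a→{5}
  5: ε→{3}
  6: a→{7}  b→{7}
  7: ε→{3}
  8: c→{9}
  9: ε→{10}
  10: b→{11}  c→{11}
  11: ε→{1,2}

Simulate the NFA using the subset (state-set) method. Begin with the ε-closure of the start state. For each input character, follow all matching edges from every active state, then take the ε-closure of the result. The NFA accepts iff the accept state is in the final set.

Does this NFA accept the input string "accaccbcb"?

Answer: ACCEPT

Derivation:
S₀ = ε-closure({0}) = {0,1,2,4,6}
'a' @ 1: {3,5,7,8}
'c' @ 2: {9,10}
'c' @ 3: {1,2,4,6,11}  ✓accept
'a' @ 4: {3,5,7,8}
'c' @ 5: {9,10}
'c' @ 6: {1,2,4,6,11}  ✓accept
'b' @ 7: {3,7,8}
'c' @ 8: {9,10}
'b' @ 9: {1,2,4,6,11}  ✓accept
final: {1,2,4,6,11}; accept 1 in set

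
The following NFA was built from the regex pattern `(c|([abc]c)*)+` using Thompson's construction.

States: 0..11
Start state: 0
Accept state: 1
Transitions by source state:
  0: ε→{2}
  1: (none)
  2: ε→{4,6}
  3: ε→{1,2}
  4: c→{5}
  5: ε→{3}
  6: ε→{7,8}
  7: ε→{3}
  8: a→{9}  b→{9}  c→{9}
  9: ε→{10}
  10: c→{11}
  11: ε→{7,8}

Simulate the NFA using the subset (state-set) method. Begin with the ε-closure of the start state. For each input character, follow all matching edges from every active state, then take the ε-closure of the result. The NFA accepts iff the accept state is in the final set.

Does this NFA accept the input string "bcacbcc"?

start: ε-closure({0}) = {0,1,2,3,4,6,7,8}
'b' @ 1: {9,10}
'c' @ 2: {1,2,3,4,6,7,8,11}  ✓accept
'a' @ 3: {9,10}
'c' @ 4: {1,2,3,4,6,7,8,11}  ✓accept
'b' @ 5: {9,10}
'c' @ 6: {1,2,3,4,6,7,8,11}  ✓accept
'c' @ 7: {1,2,3,4,5,6,7,8,9,10}  ✓accept
end set {1,2,3,4,5,6,7,8,9,10} — state 1 in

Answer: ACCEPT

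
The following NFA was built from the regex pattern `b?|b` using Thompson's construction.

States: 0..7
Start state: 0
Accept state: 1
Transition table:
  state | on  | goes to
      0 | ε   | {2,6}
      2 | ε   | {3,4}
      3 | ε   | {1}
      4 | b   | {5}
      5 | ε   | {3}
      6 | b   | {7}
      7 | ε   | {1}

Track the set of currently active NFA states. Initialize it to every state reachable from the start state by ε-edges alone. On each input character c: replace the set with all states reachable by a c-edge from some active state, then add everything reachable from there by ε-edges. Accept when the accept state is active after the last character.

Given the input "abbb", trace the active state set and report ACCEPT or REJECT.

Answer: REJECT

Derivation:
initial (ε-close {0}): {0,1,2,3,4,6}
'a' @ 1: {}  — state set empty
rest 'bbb' ignored (set empty)
end set {} — state 1 not in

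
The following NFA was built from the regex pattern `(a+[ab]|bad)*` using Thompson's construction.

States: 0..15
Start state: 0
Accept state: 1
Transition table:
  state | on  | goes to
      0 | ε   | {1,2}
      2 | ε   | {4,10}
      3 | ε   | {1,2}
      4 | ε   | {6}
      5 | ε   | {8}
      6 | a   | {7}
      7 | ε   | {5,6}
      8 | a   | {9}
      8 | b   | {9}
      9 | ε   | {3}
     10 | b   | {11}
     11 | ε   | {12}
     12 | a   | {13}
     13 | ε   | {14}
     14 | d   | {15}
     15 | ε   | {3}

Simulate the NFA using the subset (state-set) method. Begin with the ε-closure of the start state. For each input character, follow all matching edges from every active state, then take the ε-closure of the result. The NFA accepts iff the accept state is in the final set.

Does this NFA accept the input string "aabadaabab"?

start: ε-closure({0}) = {0,1,2,4,6,10}
'a' @ 1: {5,6,7,8}
'a' @ 2: {1,2,3,4,5,6,7,8,9,10}  (accept∈set)
'b' @ 3: {1,2,3,4,6,9,10,11,12}  (accept∈set)
'a' @ 4: {5,6,7,8,13,14}
'd' @ 5: {1,2,3,4,6,10,15}  (accept∈set)
'a' @ 6: {5,6,7,8}
'a' @ 7: {1,2,3,4,5,6,7,8,9,10}  (accept∈set)
'b' @ 8: {1,2,3,4,6,9,10,11,12}  (accept∈set)
'a' @ 9: {5,6,7,8,13,14}
'b' @ 10: {1,2,3,4,6,9,10}  (accept∈set)
final: {1,2,3,4,6,9,10}; accept 1 in set

Answer: ACCEPT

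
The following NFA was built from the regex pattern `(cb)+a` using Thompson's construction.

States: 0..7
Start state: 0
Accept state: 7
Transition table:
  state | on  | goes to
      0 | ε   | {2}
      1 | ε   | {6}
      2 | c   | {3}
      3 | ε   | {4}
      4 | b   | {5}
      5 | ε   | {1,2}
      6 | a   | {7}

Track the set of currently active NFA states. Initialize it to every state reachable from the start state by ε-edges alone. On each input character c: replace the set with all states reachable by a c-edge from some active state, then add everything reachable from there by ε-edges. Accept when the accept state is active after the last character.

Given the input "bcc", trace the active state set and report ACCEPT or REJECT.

start: ε-closure({0}) = {0,2}
'b' @ 1: {}  — dead — no transitions
rest 'cc' ignored (set empty)
end set {} — state 7 not in

Answer: REJECT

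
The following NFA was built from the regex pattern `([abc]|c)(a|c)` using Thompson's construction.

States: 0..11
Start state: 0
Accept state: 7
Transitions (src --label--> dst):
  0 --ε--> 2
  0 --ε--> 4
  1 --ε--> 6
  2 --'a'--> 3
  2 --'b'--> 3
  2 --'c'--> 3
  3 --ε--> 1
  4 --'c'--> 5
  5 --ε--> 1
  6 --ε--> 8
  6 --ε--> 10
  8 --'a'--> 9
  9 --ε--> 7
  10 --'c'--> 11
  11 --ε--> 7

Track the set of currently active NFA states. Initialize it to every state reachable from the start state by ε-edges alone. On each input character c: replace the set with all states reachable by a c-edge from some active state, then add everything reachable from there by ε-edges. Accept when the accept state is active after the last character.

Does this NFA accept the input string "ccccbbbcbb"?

Answer: REJECT

Derivation:
start: ε-closure({0}) = {0,2,4}
'c' @ 1: {1,3,5,6,8,10}
'c' @ 2: {7,11}  [accepting]
'c' @ 3: {}  — state set empty
rest 'cbbbcbb' ignored (set empty)
after full input: {}  (accept=7 not in)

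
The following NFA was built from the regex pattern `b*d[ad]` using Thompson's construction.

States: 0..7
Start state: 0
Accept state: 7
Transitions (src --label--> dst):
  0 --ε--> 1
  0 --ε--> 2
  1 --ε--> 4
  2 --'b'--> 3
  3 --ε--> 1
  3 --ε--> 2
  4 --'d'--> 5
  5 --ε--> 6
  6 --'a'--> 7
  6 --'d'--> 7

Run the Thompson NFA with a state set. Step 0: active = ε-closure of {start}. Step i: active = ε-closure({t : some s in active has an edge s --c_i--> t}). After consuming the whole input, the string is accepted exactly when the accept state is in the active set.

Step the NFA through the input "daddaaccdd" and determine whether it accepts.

Answer: REJECT

Derivation:
S₀ = ε-closure({0}) = {0,1,2,4}
'd' @ 1: {5,6}
'a' @ 2: {7}  ✓accept
'd' @ 3: {}  — state set empty
rest 'daaccdd' ignored (set empty)
after full input: {}  (accept=7 not in)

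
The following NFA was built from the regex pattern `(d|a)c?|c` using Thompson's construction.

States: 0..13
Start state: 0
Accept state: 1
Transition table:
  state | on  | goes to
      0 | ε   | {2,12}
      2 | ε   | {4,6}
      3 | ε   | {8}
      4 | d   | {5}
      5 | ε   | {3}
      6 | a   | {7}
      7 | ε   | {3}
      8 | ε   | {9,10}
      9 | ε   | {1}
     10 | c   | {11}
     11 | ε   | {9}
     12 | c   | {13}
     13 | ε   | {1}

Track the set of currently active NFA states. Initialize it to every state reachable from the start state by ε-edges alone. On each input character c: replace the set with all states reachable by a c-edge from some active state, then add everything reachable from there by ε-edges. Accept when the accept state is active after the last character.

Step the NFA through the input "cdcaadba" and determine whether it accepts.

start: ε-closure({0}) = {0,2,4,6,12}
'c' @ 1: {1,13}  (accept∈set)
'd' @ 2: {}  — dead — no transitions
rest 'caadba' ignored (set empty)
final: {}; accept 1 not in set

Answer: REJECT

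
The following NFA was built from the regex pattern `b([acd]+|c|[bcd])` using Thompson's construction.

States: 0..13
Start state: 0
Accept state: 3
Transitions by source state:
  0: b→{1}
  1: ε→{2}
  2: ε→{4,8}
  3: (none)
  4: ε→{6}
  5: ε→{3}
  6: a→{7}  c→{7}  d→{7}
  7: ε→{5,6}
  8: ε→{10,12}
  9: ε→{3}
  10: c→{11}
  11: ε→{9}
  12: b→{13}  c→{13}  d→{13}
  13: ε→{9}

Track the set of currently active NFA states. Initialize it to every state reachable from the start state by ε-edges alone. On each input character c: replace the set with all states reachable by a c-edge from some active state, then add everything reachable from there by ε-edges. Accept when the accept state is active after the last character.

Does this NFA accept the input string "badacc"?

S₀ = ε-closure({0}) = {0}
'b' @ 1: {1,2,4,6,8,10,12}
'a' @ 2: {3,5,6,7}  ✓accept
'd' @ 3: {3,5,6,7}  ✓accept
'a' @ 4: {3,5,6,7}  ✓accept
'c' @ 5: {3,5,6,7}  ✓accept
'c' @ 6: {3,5,6,7}  ✓accept
final: {3,5,6,7}; accept 3 in set

Answer: ACCEPT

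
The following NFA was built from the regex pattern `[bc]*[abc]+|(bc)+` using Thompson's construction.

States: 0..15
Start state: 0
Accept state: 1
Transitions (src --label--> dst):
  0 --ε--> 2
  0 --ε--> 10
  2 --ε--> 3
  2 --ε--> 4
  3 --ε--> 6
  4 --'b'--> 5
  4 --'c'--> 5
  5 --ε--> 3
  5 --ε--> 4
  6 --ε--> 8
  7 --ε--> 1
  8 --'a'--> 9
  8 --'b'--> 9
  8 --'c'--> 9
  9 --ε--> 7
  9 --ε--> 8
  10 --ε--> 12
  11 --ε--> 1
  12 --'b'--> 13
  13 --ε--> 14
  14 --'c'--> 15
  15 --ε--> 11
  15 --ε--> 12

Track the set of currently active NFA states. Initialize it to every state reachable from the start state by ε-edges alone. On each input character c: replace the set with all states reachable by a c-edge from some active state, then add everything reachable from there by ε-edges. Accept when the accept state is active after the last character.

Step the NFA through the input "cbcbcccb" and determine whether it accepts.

Answer: ACCEPT

Derivation:
S₀ = ε-closure({0}) = {0,2,3,4,6,8,10,12}
'c' @ 1: {1,3,4,5,6,7,8,9}  (accept∈set)
'b' @ 2: {1,3,4,5,6,7,8,9}  (accept∈set)
'c' @ 3: {1,3,4,5,6,7,8,9}  (accept∈set)
'b' @ 4: {1,3,4,5,6,7,8,9}  (accept∈set)
'c' @ 5: {1,3,4,5,6,7,8,9}  (accept∈set)
'c' @ 6: {1,3,4,5,6,7,8,9}  (accept∈set)
'c' @ 7: {1,3,4,5,6,7,8,9}  (accept∈set)
'b' @ 8: {1,3,4,5,6,7,8,9}  (accept∈set)
final: {1,3,4,5,6,7,8,9}; accept 1 in set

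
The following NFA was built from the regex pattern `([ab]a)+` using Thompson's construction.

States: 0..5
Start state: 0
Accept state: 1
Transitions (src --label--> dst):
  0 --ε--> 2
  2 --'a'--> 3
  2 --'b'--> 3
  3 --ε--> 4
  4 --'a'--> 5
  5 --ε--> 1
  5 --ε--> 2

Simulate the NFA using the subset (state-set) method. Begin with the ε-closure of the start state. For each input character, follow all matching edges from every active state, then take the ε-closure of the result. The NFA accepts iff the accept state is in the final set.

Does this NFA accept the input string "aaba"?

Answer: ACCEPT

Steps:
start: ε-closure({0}) = {0,2}
'a' @ 1: {3,4}
'a' @ 2: {1,2,5}  [accepting]
'b' @ 3: {3,4}
'a' @ 4: {1,2,5}  [accepting]
end set {1,2,5} — state 1 in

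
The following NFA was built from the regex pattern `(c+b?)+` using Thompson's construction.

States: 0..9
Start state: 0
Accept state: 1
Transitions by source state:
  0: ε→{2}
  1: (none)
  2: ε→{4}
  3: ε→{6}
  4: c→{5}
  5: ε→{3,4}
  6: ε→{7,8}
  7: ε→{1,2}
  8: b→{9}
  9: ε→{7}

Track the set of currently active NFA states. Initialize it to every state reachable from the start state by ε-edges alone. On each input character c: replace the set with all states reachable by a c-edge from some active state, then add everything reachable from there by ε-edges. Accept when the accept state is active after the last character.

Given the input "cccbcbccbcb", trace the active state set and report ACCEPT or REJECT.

Answer: ACCEPT

Derivation:
S₀ = ε-closure({0}) = {0,2,4}
'c' @ 1: {1,2,3,4,5,6,7,8}  ✓accept
'c' @ 2: {1,2,3,4,5,6,7,8}  ✓accept
'c' @ 3: {1,2,3,4,5,6,7,8}  ✓accept
'b' @ 4: {1,2,4,7,9}  ✓accept
'c' @ 5: {1,2,3,4,5,6,7,8}  ✓accept
'b' @ 6: {1,2,4,7,9}  ✓accept
'c' @ 7: {1,2,3,4,5,6,7,8}  ✓accept
'c' @ 8: {1,2,3,4,5,6,7,8}  ✓accept
'b' @ 9: {1,2,4,7,9}  ✓accept
'c' @ 10: {1,2,3,4,5,6,7,8}  ✓accept
'b' @ 11: {1,2,4,7,9}  ✓accept
end set {1,2,4,7,9} — state 1 in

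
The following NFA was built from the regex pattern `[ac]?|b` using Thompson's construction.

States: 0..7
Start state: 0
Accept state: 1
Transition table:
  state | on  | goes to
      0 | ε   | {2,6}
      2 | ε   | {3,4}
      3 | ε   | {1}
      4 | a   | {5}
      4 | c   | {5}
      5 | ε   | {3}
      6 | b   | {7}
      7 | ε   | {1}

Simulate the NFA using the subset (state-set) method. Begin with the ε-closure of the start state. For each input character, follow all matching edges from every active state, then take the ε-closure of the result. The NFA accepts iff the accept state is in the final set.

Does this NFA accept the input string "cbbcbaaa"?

Answer: REJECT

Trace:
S₀ = ε-closure({0}) = {0,1,2,3,4,6}
'c' @ 1: {1,3,5}  [accepting]
'b' @ 2: {}  — state set empty
rest 'bcbaaa' ignored (set empty)
final: {}; accept 1 not in set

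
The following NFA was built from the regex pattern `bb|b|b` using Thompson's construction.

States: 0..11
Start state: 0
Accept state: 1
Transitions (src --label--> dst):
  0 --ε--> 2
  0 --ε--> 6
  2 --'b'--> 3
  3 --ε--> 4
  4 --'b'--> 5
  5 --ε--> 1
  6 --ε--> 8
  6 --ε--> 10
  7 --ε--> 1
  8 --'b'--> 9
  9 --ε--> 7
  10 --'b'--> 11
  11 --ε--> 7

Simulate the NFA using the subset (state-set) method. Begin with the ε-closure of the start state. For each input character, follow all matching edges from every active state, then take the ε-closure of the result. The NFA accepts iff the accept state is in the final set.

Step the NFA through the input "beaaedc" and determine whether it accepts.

start: ε-closure({0}) = {0,2,6,8,10}
'b' @ 1: {1,3,4,7,9,11}  (accept∈set)
'e' @ 2: {}  — no active states
rest 'aaedc' ignored (set empty)
end set {} — state 1 not in

Answer: REJECT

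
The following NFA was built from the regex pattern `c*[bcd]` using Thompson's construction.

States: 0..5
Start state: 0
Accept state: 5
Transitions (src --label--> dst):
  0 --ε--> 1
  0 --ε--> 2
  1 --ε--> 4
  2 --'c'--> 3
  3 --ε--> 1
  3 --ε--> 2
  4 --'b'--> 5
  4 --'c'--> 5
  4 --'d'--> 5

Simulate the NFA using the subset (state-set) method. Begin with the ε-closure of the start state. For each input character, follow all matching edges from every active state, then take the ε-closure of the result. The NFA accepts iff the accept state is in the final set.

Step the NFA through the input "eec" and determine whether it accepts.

Answer: REJECT

Derivation:
initial (ε-close {0}): {0,1,2,4}
'e' @ 1: {}  — state set empty
rest 'ec' ignored (set empty)
final: {}; accept 5 not in set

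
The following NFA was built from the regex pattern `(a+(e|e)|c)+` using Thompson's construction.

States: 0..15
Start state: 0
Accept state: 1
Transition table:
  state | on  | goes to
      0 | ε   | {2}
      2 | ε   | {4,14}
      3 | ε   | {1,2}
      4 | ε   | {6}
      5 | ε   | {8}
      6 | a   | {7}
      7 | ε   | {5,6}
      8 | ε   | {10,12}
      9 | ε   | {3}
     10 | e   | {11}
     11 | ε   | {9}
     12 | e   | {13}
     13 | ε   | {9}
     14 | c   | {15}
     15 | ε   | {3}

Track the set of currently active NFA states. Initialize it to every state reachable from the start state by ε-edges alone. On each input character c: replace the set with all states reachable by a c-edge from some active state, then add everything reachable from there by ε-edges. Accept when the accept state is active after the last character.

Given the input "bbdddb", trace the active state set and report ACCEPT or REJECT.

S₀ = ε-closure({0}) = {0,2,4,6,14}
'b' @ 1: {}  — dead — no transitions
rest 'bdddb' ignored (set empty)
end set {} — state 1 not in

Answer: REJECT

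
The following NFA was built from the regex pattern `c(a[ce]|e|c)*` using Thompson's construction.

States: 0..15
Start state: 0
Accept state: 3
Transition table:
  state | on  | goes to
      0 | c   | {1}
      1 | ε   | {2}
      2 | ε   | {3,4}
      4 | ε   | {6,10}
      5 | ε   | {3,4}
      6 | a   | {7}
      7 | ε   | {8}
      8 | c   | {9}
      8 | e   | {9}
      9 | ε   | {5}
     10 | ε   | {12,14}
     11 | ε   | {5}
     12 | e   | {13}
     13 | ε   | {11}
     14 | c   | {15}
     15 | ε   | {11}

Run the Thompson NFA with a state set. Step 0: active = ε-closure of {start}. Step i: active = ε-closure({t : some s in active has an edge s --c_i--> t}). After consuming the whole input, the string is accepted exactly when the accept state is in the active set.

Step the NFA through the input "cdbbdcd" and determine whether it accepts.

S₀ = ε-closure({0}) = {0}
'c' @ 1: {1,2,3,4,6,10,12,14}  (accept∈set)
'd' @ 2: {}  — state set empty
rest 'bbdcd' ignored (set empty)
end set {} — state 3 not in

Answer: REJECT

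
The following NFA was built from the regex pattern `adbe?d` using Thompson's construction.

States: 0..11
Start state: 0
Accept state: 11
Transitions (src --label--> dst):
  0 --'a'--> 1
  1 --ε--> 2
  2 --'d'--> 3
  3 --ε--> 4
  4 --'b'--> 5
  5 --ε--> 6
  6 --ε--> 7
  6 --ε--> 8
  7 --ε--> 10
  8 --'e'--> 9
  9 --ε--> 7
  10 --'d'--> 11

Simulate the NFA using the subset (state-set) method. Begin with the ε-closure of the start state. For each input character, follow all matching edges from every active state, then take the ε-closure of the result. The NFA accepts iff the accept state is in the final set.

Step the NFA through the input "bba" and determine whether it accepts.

Answer: REJECT

Derivation:
S₀ = ε-closure({0}) = {0}
'b' @ 1: {}  — state set empty
rest 'ba' ignored (set empty)
after full input: {}  (accept=11 not in)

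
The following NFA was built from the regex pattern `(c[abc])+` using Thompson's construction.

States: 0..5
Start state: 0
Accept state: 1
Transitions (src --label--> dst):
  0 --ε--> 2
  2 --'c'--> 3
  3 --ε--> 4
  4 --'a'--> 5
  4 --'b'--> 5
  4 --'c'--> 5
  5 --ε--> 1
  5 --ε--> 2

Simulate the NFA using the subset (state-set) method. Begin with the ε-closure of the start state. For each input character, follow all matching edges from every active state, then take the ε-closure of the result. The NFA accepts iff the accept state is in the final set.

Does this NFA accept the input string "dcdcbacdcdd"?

Answer: REJECT

Derivation:
S₀ = ε-closure({0}) = {0,2}
'd' @ 1: {}  — dead — no transitions
rest 'cdcbacdcdd' ignored (set empty)
end set {} — state 1 not in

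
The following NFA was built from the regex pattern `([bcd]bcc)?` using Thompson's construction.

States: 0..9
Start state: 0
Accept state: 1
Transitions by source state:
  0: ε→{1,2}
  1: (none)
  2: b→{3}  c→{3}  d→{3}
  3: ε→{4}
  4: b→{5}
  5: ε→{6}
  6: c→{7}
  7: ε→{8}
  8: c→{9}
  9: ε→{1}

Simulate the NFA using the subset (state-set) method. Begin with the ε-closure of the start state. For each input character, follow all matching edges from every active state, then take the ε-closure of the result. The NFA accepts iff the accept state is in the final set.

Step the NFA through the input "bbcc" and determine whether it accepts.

Answer: ACCEPT

Derivation:
initial (ε-close {0}): {0,1,2}
'b' @ 1: {3,4}
'b' @ 2: {5,6}
'c' @ 3: {7,8}
'c' @ 4: {1,9}  (accept∈set)
after full input: {1,9}  (accept=1 in)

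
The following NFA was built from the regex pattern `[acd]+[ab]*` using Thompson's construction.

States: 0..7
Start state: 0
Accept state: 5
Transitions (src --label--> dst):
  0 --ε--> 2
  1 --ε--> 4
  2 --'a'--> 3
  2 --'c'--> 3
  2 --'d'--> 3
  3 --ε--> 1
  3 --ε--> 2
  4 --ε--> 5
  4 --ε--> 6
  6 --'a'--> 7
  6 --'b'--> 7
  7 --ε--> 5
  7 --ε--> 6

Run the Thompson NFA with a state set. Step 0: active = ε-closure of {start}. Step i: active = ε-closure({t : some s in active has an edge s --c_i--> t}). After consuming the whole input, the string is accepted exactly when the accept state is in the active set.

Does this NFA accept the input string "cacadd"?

initial (ε-close {0}): {0,2}
'c' @ 1: {1,2,3,4,5,6}  (accept∈set)
'a' @ 2: {1,2,3,4,5,6,7}  (accept∈set)
'c' @ 3: {1,2,3,4,5,6}  (accept∈set)
'a' @ 4: {1,2,3,4,5,6,7}  (accept∈set)
'd' @ 5: {1,2,3,4,5,6}  (accept∈set)
'd' @ 6: {1,2,3,4,5,6}  (accept∈set)
after full input: {1,2,3,4,5,6}  (accept=5 in)

Answer: ACCEPT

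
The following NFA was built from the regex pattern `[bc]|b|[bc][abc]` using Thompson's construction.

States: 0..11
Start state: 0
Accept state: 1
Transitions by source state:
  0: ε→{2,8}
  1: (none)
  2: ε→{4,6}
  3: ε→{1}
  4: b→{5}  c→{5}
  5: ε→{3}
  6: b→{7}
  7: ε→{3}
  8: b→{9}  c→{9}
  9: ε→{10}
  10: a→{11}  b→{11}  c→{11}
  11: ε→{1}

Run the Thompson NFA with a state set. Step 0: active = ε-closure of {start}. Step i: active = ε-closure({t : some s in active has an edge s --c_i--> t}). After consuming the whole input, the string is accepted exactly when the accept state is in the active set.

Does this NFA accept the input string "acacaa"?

Answer: REJECT

Derivation:
start: ε-closure({0}) = {0,2,4,6,8}
'a' @ 1: {}  — state set empty
rest 'cacaa' ignored (set empty)
final: {}; accept 1 not in set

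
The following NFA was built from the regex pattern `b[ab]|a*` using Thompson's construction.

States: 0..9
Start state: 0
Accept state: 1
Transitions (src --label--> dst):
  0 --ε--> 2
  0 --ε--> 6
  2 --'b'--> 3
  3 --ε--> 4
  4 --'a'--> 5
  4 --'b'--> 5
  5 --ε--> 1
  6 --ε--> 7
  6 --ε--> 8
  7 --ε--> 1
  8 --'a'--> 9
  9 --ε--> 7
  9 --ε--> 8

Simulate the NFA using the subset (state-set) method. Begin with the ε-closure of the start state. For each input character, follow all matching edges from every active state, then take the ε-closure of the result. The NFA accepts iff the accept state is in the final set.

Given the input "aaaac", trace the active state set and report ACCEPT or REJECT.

initial (ε-close {0}): {0,1,2,6,7,8}
'a' @ 1: {1,7,8,9}  (accept∈set)
'a' @ 2: {1,7,8,9}  (accept∈set)
'a' @ 3: {1,7,8,9}  (accept∈set)
'a' @ 4: {1,7,8,9}  (accept∈set)
'c' @ 5: {}  — dead — no transitions
final: {}; accept 1 not in set

Answer: REJECT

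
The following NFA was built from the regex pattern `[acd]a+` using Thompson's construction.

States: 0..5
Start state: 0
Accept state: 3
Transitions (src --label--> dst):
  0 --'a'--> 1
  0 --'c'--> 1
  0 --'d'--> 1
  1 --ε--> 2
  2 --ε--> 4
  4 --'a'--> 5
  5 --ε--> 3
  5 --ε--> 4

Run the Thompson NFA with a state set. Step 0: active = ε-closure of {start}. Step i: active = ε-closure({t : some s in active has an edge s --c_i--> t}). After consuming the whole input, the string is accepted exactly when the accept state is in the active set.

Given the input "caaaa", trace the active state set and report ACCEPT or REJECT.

Answer: ACCEPT

Trace:
initial (ε-close {0}): {0}
'c' @ 1: {1,2,4}
'a' @ 2: {3,4,5}  (accept∈set)
'a' @ 3: {3,4,5}  (accept∈set)
'a' @ 4: {3,4,5}  (accept∈set)
'a' @ 5: {3,4,5}  (accept∈set)
end set {3,4,5} — state 3 in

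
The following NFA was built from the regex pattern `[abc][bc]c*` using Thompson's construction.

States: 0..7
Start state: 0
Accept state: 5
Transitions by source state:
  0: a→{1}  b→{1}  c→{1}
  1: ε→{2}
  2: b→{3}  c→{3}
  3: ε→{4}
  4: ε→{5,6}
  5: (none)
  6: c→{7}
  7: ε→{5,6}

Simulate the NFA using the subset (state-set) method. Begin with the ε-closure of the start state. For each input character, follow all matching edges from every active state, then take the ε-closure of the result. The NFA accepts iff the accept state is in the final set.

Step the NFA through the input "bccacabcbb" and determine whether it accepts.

Answer: REJECT

Steps:
S₀ = ε-closure({0}) = {0}
'b' @ 1: {1,2}
'c' @ 2: {3,4,5,6}  ✓accept
'c' @ 3: {5,6,7}  ✓accept
'a' @ 4: {}  — no active states
rest 'cabcbb' ignored (set empty)
final: {}; accept 5 not in set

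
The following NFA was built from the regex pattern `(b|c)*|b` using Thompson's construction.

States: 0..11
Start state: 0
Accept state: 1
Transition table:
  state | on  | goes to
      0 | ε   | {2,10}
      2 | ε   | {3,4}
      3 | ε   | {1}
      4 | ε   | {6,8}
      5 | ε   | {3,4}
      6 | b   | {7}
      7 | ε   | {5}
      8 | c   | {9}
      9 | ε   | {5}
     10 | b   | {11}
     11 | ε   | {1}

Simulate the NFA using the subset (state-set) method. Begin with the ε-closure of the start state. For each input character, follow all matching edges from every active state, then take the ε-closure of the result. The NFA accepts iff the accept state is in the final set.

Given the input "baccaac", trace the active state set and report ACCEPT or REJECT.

initial (ε-close {0}): {0,1,2,3,4,6,8,10}
'b' @ 1: {1,3,4,5,6,7,8,11}  [accepting]
'a' @ 2: {}  — dead — no transitions
rest 'ccaac' ignored (set empty)
after full input: {}  (accept=1 not in)

Answer: REJECT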